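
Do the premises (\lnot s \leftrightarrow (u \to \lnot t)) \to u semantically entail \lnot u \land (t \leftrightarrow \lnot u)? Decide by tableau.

No

Initial set: {((\lnot s \leftrightarrow (u \to \lnot t)) \to u); \lnot (\lnot u \land (t \leftrightarrow \lnot u))}.
((\lnot s \leftrightarrow (u \to \lnot t)) \to u): β-rule — branch into \lnot (\lnot s \leftrightarrow (u \to \lnot t))  //  u.
  branch 1 (add \lnot (\lnot s \leftrightarrow (u \to \lnot t))):
    \lnot (\lnot u \land (t \leftrightarrow \lnot u)): β-rule — branch into \lnot \lnot u  //  \lnot (t \leftrightarrow \lnot u).
      branch 1.1 (add \lnot \lnot u):
        \lnot (\lnot s \leftrightarrow (u \to \lnot t)): β-rule — branch into \lnot s, \lnot (u \to \lnot t)  //  \lnot \lnot s, (u \to \lnot t).
          branch 1.1.1 (add \lnot s, \lnot (u \to \lnot t)):
            \lnot (u \to \lnot t): α-rule — add u, \lnot \lnot t.
            ○ open, literals {s=F, t=T, u=T}.
          branch 1.1.2 (add \lnot \lnot s, (u \to \lnot t)):
            (u \to \lnot t): β-rule — branch into \lnot u  //  \lnot t.
              branch 1.1.2.1 (add \lnot u):
                × closes — contains both u and \lnot u.
              branch 1.1.2.2 (add \lnot t):
                ○ open, literals {s=T, t=F, u=T}.
      branch 1.2 (add \lnot (t \leftrightarrow \lnot u)):
        \lnot (\lnot s \leftrightarrow (u \to \lnot t)): β-rule — branch into \lnot s, \lnot (u \to \lnot t)  //  \lnot \lnot s, (u \to \lnot t).
          branch 1.2.1 (add \lnot s, \lnot (u \to \lnot t)):
            \lnot (u \to \lnot t): α-rule — add u, \lnot \lnot t.
            \lnot (t \leftrightarrow \lnot u): β-rule — branch into t, \lnot \lnot u  //  \lnot t, \lnot u.
              branch 1.2.1.1 (add t, \lnot \lnot u):
                ○ open, literals {s=F, t=T, u=T}.
              branch 1.2.1.2 (add \lnot t, \lnot u):
                × closes — contains both t and \lnot t.
          branch 1.2.2 (add \lnot \lnot s, (u \to \lnot t)):
            \lnot (t \leftrightarrow \lnot u): β-rule — branch into t, \lnot \lnot u  //  \lnot t, \lnot u.
              branch 1.2.2.1 (add t, \lnot \lnot u):
                (u \to \lnot t): β-rule — branch into \lnot u  //  \lnot t.
                  branch 1.2.2.1.1 (add \lnot u):
                    × closes — contains both u and \lnot u.
                  branch 1.2.2.1.2 (add \lnot t):
                    × closes — contains both t and \lnot t.
              branch 1.2.2.2 (add \lnot t, \lnot u):
                (u \to \lnot t): β-rule — branch into \lnot u  //  \lnot t.
                  branch 1.2.2.2.1 (add \lnot u):
                    ○ open, literals {s=T, t=F, u=F}.
                  branch 1.2.2.2.2 (add \lnot t):
                    ○ open, literals {s=T, t=F, u=F}.
  branch 2 (add u):
    \lnot (\lnot u \land (t \leftrightarrow \lnot u)): β-rule — branch into \lnot \lnot u  //  \lnot (t \leftrightarrow \lnot u).
      branch 2.1 (add \lnot \lnot u):
        ○ open, literals {u=T}.
      branch 2.2 (add \lnot (t \leftrightarrow \lnot u)):
        \lnot (t \leftrightarrow \lnot u): β-rule — branch into t, \lnot \lnot u  //  \lnot t, \lnot u.
          branch 2.2.1 (add t, \lnot \lnot u):
            ○ open, literals {t=T, u=T}.
          branch 2.2.2 (add \lnot t, \lnot u):
            × closes — contains both u and \lnot u.
5 branches closed, 7 open.
An open branch gives a countermodel: s=F, t=T, u=T (unmentioned atoms arbitrary); the premises hold there but the conclusion fails.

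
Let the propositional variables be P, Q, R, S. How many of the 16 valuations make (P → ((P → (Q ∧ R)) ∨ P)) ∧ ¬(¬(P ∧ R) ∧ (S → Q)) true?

Initial set: {T ((P → ((P → (Q ∧ R)) ∨ P)) ∧ ¬(¬(P ∧ R) ∧ (S → Q)))}.
T ((P → ((P → (Q ∧ R)) ∨ P)) ∧ ¬(¬(P ∧ R) ∧ (S → Q))): α-rule — add T (P → ((P → (Q ∧ R)) ∨ P)), T ¬(¬(P ∧ R) ∧ (S → Q)).
T (P → ((P → (Q ∧ R)) ∨ P)): β-rule — branch into F P  //  T ((P → (Q ∧ R)) ∨ P).
  branch 1 (add F P):
    T ¬(¬(P ∧ R) ∧ (S → Q)): β-rule — branch into F ¬(P ∧ R)  //  F (S → Q).
      branch 1.1 (add F ¬(P ∧ R)):
        F ¬(P ∧ R): α-rule — add T P, T R.
        × closes — contains both P and ¬P.
      branch 1.2 (add F (S → Q)):
        F (S → Q): α-rule — add T S, F Q.
        ○ open, literals {P=F, Q=F, S=T}.
  branch 2 (add T ((P → (Q ∧ R)) ∨ P)):
    T ¬(¬(P ∧ R) ∧ (S → Q)): β-rule — branch into F ¬(P ∧ R)  //  F (S → Q).
      branch 2.1 (add F ¬(P ∧ R)):
        F ¬(P ∧ R): α-rule — add T P, T R.
        T ((P → (Q ∧ R)) ∨ P): β-rule — branch into T (P → (Q ∧ R))  //  T P.
          branch 2.1.1 (add T (P → (Q ∧ R))):
            T (P → (Q ∧ R)): β-rule — branch into F P  //  T (Q ∧ R).
              branch 2.1.1.1 (add F P):
                × closes — contains both P and ¬P.
              branch 2.1.1.2 (add T (Q ∧ R)):
                T (Q ∧ R): α-rule — add T Q, T R.
                ○ open, literals {P=T, Q=T, R=T}.
          branch 2.1.2 (add T P):
            ○ open, literals {P=T, R=T}.
      branch 2.2 (add F (S → Q)):
        F (S → Q): α-rule — add T S, F Q.
        T ((P → (Q ∧ R)) ∨ P): β-rule — branch into T (P → (Q ∧ R))  //  T P.
          branch 2.2.1 (add T (P → (Q ∧ R))):
            T (P → (Q ∧ R)): β-rule — branch into F P  //  T (Q ∧ R).
              branch 2.2.1.1 (add F P):
                ○ open, literals {P=F, Q=F, S=T}.
              branch 2.2.1.2 (add T (Q ∧ R)):
                T (Q ∧ R): α-rule — add T Q, T R.
                × closes — contains both Q and ¬Q.
          branch 2.2.2 (add T P):
            ○ open, literals {P=T, Q=F, S=T}.
3 branches closed, 5 open.
Each open branch fixes some atoms; the unmentioned ones are free. Counting distinct full assignments: branch {P=F, Q=F, S=T} (R) contributes 2 new; branch {P=T, Q=T, R=T} (S) contributes 2 new; branch {P=T, R=T} (Q, S) contributes 2 new; branch {P=F, Q=F, S=T} (R) contributes 0 new; branch {P=T, Q=F, S=T} (R) contributes 1 new. Total: 7.

7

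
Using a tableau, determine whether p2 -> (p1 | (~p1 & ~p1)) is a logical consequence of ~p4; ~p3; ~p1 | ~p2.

Yes

Initial set: {~p4; ~p3; (~p1 | ~p2); ~(p2 -> (p1 | (~p1 & ~p1)))}.
~(p2 -> (p1 | (~p1 & ~p1))): α-rule — add p2, ~(p1 | (~p1 & ~p1)).
~(p1 | (~p1 & ~p1)): α-rule — add ~p1, ~(~p1 & ~p1).
(~p1 | ~p2): β-rule — branch into ~p1  //  ~p2.
  branch 1 (add ~p1):
    ~(~p1 & ~p1): β-rule — branch into ~~p1  //  ~~p1.
      branch 1.1 (add ~~p1):
        × closes — contains both p1 and ~p1.
      branch 1.2 (add ~~p1):
        × closes — contains both p1 and ~p1.
  branch 2 (add ~p2):
    × closes — contains both p2 and ~p2.
All 3 branches close.
Every branch closed, so the premises entail the conclusion.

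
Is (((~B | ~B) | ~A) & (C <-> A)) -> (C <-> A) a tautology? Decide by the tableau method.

Valid

Assume the negation and expand:
Initial set: {~((((~B | ~B) | ~A) & (C <-> A)) -> (C <-> A))}.
~((((~B | ~B) | ~A) & (C <-> A)) -> (C <-> A)): α-rule — add (((~B | ~B) | ~A) & (C <-> A)), ~(C <-> A).
(((~B | ~B) | ~A) & (C <-> A)): α-rule — add ((~B | ~B) | ~A), (C <-> A).
~(C <-> A): β-rule — branch into C, ~A  //  ~C, A.
  branch 1 (add C, ~A):
    ((~B | ~B) | ~A): β-rule — branch into (~B | ~B)  //  ~A.
      branch 1.1 (add (~B | ~B)):
        (C <-> A): β-rule — branch into C, A  //  ~C, ~A.
          branch 1.1.1 (add C, A):
            × closes — contains both A and ~A.
          branch 1.1.2 (add ~C, ~A):
            × closes — contains both C and ~C.
      branch 1.2 (add ~A):
        (C <-> A): β-rule — branch into C, A  //  ~C, ~A.
          branch 1.2.1 (add C, A):
            × closes — contains both A and ~A.
          branch 1.2.2 (add ~C, ~A):
            × closes — contains both C and ~C.
  branch 2 (add ~C, A):
    ((~B | ~B) | ~A): β-rule — branch into (~B | ~B)  //  ~A.
      branch 2.1 (add (~B | ~B)):
        (C <-> A): β-rule — branch into C, A  //  ~C, ~A.
          branch 2.1.1 (add C, A):
            × closes — contains both C and ~C.
          branch 2.1.2 (add ~C, ~A):
            × closes — contains both A and ~A.
      branch 2.2 (add ~A):
        × closes — contains both A and ~A.
All 7 branches close.
Every branch closed, so the negation is unsatisfiable and the formula is valid.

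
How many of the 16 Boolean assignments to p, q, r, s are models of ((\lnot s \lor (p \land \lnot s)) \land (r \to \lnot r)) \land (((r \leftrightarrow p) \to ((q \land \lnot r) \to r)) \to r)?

1

Initial set: {T (((\lnot s \lor (p \land \lnot s)) \land (r \to \lnot r)) \land (((r \leftrightarrow p) \to ((q \land \lnot r) \to r)) \to r))}.
T (((\lnot s \lor (p \land \lnot s)) \land (r \to \lnot r)) \land (((r \leftrightarrow p) \to ((q \land \lnot r) \to r)) \to r)): α-rule — add T ((\lnot s \lor (p \land \lnot s)) \land (r \to \lnot r)), T (((r \leftrightarrow p) \to ((q \land \lnot r) \to r)) \to r).
T ((\lnot s \lor (p \land \lnot s)) \land (r \to \lnot r)): α-rule — add T (\lnot s \lor (p \land \lnot s)), T (r \to \lnot r).
T (((r \leftrightarrow p) \to ((q \land \lnot r) \to r)) \to r): β-rule — branch into F ((r \leftrightarrow p) \to ((q \land \lnot r) \to r))  //  T r.
  branch 1 (add F ((r \leftrightarrow p) \to ((q \land \lnot r) \to r))):
    F ((r \leftrightarrow p) \to ((q \land \lnot r) \to r)): α-rule — add T (r \leftrightarrow p), F ((q \land \lnot r) \to r).
    F ((q \land \lnot r) \to r): α-rule — add T (q \land \lnot r), F r.
    T (q \land \lnot r): α-rule — add T q, T \lnot r.
    T (\lnot s \lor (p \land \lnot s)): β-rule — branch into T \lnot s  //  T (p \land \lnot s).
      branch 1.1 (add T \lnot s):
        T (r \to \lnot r): β-rule — branch into F r  //  T \lnot r.
          branch 1.1.1 (add F r):
            T (r \leftrightarrow p): β-rule — branch into T r, T p  //  F r, F p.
              branch 1.1.1.1 (add T r, T p):
                × closes — contains both r and \lnot r.
              branch 1.1.1.2 (add F r, F p):
                ○ open, literals {p=false, q=true, r=false, s=false}.
          branch 1.1.2 (add T \lnot r):
            T (r \leftrightarrow p): β-rule — branch into T r, T p  //  F r, F p.
              branch 1.1.2.1 (add T r, T p):
                × closes — contains both r and \lnot r.
              branch 1.1.2.2 (add F r, F p):
                ○ open, literals {p=false, q=true, r=false, s=false}.
      branch 1.2 (add T (p \land \lnot s)):
        T (p \land \lnot s): α-rule — add T p, T \lnot s.
        T (r \to \lnot r): β-rule — branch into F r  //  T \lnot r.
          branch 1.2.1 (add F r):
            T (r \leftrightarrow p): β-rule — branch into T r, T p  //  F r, F p.
              branch 1.2.1.1 (add T r, T p):
                × closes — contains both r and \lnot r.
              branch 1.2.1.2 (add F r, F p):
                × closes — contains both p and \lnot p.
          branch 1.2.2 (add T \lnot r):
            T (r \leftrightarrow p): β-rule — branch into T r, T p  //  F r, F p.
              branch 1.2.2.1 (add T r, T p):
                × closes — contains both r and \lnot r.
              branch 1.2.2.2 (add F r, F p):
                × closes — contains both p and \lnot p.
  branch 2 (add T r):
    T (\lnot s \lor (p \land \lnot s)): β-rule — branch into T \lnot s  //  T (p \land \lnot s).
      branch 2.1 (add T \lnot s):
        T (r \to \lnot r): β-rule — branch into F r  //  T \lnot r.
          branch 2.1.1 (add F r):
            × closes — contains both r and \lnot r.
          branch 2.1.2 (add T \lnot r):
            × closes — contains both r and \lnot r.
      branch 2.2 (add T (p \land \lnot s)):
        T (p \land \lnot s): α-rule — add T p, T \lnot s.
        T (r \to \lnot r): β-rule — branch into F r  //  T \lnot r.
          branch 2.2.1 (add F r):
            × closes — contains both r and \lnot r.
          branch 2.2.2 (add T \lnot r):
            × closes — contains both r and \lnot r.
10 branches closed, 2 open.
Each open branch fixes some atoms; the unmentioned ones are free. Counting distinct full assignments: branch {p=false, q=true, r=false, s=false} (none free) contributes 1 new; branch {p=false, q=true, r=false, s=false} (none free) contributes 0 new. Total: 1.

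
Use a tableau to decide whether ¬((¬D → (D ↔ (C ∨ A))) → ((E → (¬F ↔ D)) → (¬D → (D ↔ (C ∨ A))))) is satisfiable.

Initial set: {¬((¬D → (D ↔ (C ∨ A))) → ((E → (¬F ↔ D)) → (¬D → (D ↔ (C ∨ A)))))}.
¬((¬D → (D ↔ (C ∨ A))) → ((E → (¬F ↔ D)) → (¬D → (D ↔ (C ∨ A))))): α-rule — add (¬D → (D ↔ (C ∨ A))), ¬((E → (¬F ↔ D)) → (¬D → (D ↔ (C ∨ A)))).
¬((E → (¬F ↔ D)) → (¬D → (D ↔ (C ∨ A)))): α-rule — add (E → (¬F ↔ D)), ¬(¬D → (D ↔ (C ∨ A))).
¬(¬D → (D ↔ (C ∨ A))): α-rule — add ¬D, ¬(D ↔ (C ∨ A)).
(¬D → (D ↔ (C ∨ A))): β-rule — branch into ¬¬D  //  (D ↔ (C ∨ A)).
  branch 1 (add ¬¬D):
    × closes — contains both D and ¬D.
  branch 2 (add (D ↔ (C ∨ A))):
    (E → (¬F ↔ D)): β-rule — branch into ¬E  //  (¬F ↔ D).
      branch 2.1 (add ¬E):
        ¬(D ↔ (C ∨ A)): β-rule — branch into D, ¬(C ∨ A)  //  ¬D, (C ∨ A).
          branch 2.1.1 (add D, ¬(C ∨ A)):
            × closes — contains both D and ¬D.
          branch 2.1.2 (add ¬D, (C ∨ A)):
            (D ↔ (C ∨ A)): β-rule — branch into D, (C ∨ A)  //  ¬D, ¬(C ∨ A).
              branch 2.1.2.1 (add D, (C ∨ A)):
                × closes — contains both D and ¬D.
              branch 2.1.2.2 (add ¬D, ¬(C ∨ A)):
                ¬(C ∨ A): α-rule — add ¬C, ¬A.
                (C ∨ A): β-rule — branch into C  //  A.
                  branch 2.1.2.2.1 (add C):
                    × closes — contains both C and ¬C.
                  branch 2.1.2.2.2 (add A):
                    × closes — contains both A and ¬A.
      branch 2.2 (add (¬F ↔ D)):
        ¬(D ↔ (C ∨ A)): β-rule — branch into D, ¬(C ∨ A)  //  ¬D, (C ∨ A).
          branch 2.2.1 (add D, ¬(C ∨ A)):
            × closes — contains both D and ¬D.
          branch 2.2.2 (add ¬D, (C ∨ A)):
            (D ↔ (C ∨ A)): β-rule — branch into D, (C ∨ A)  //  ¬D, ¬(C ∨ A).
              branch 2.2.2.1 (add D, (C ∨ A)):
                × closes — contains both D and ¬D.
              branch 2.2.2.2 (add ¬D, ¬(C ∨ A)):
                ¬(C ∨ A): α-rule — add ¬C, ¬A.
                (¬F ↔ D): β-rule — branch into ¬F, D  //  ¬¬F, ¬D.
                  branch 2.2.2.2.1 (add ¬F, D):
                    × closes — contains both D and ¬D.
                  branch 2.2.2.2.2 (add ¬¬F, ¬D):
                    (C ∨ A): β-rule — branch into C  //  A.
                      branch 2.2.2.2.2.1 (add C):
                        × closes — contains both C and ¬C.
                      branch 2.2.2.2.2.2 (add A):
                        × closes — contains both A and ¬A.
All 10 branches close.
Every branch closed; the formula is unsatisfiable.

Unsatisfiable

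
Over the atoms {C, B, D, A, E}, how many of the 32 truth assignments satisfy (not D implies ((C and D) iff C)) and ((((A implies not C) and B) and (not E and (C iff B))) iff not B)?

Initial set: {T ((not D implies ((C and D) iff C)) and ((((A implies not C) and B) and (not E and (C iff B))) iff not B))}.
T ((not D implies ((C and D) iff C)) and ((((A implies not C) and B) and (not E and (C iff B))) iff not B)): α-rule — add T (not D implies ((C and D) iff C)), T ((((A implies not C) and B) and (not E and (C iff B))) iff not B).
T (not D implies ((C and D) iff C)): β-rule — branch into F not D  //  T ((C and D) iff C).
  branch 1 (add F not D):
    T ((((A implies not C) and B) and (not E and (C iff B))) iff not B): β-rule — branch into T (((A implies not C) and B) and (not E and (C iff B))), T not B  //  F (((A implies not C) and B) and (not E and (C iff B))), F not B.
      branch 1.1 (add T (((A implies not C) and B) and (not E and (C iff B))), T not B):
        T (((A implies not C) and B) and (not E and (C iff B))): α-rule — add T ((A implies not C) and B), T (not E and (C iff B)).
        T ((A implies not C) and B): α-rule — add T (A implies not C), T B.
        × closes — contains both B and not B.
      branch 1.2 (add F (((A implies not C) and B) and (not E and (C iff B))), F not B):
        F (((A implies not C) and B) and (not E and (C iff B))): β-rule — branch into F ((A implies not C) and B)  //  F (not E and (C iff B)).
          branch 1.2.1 (add F ((A implies not C) and B)):
            F ((A implies not C) and B): β-rule — branch into F (A implies not C)  //  F B.
              branch 1.2.1.1 (add F (A implies not C)):
                F (A implies not C): α-rule — add T A, F not C.
                ○ open, literals {A=1, B=1, C=1, D=1}.
              branch 1.2.1.2 (add F B):
                × closes — contains both B and not B.
          branch 1.2.2 (add F (not E and (C iff B))):
            F (not E and (C iff B)): β-rule — branch into F not E  //  F (C iff B).
              branch 1.2.2.1 (add F not E):
                ○ open, literals {B=1, D=1, E=1}.
              branch 1.2.2.2 (add F (C iff B)):
                F (C iff B): β-rule — branch into T C, F B  //  F C, T B.
                  branch 1.2.2.2.1 (add T C, F B):
                    × closes — contains both B and not B.
                  branch 1.2.2.2.2 (add F C, T B):
                    ○ open, literals {B=1, C=0, D=1}.
  branch 2 (add T ((C and D) iff C)):
    T ((((A implies not C) and B) and (not E and (C iff B))) iff not B): β-rule — branch into T (((A implies not C) and B) and (not E and (C iff B))), T not B  //  F (((A implies not C) and B) and (not E and (C iff B))), F not B.
      branch 2.1 (add T (((A implies not C) and B) and (not E and (C iff B))), T not B):
        T (((A implies not C) and B) and (not E and (C iff B))): α-rule — add T ((A implies not C) and B), T (not E and (C iff B)).
        T ((A implies not C) and B): α-rule — add T (A implies not C), T B.
        × closes — contains both B and not B.
      branch 2.2 (add F (((A implies not C) and B) and (not E and (C iff B))), F not B):
        T ((C and D) iff C): β-rule — branch into T (C and D), T C  //  F (C and D), F C.
          branch 2.2.1 (add T (C and D), T C):
            T (C and D): α-rule — add T C, T D.
            F (((A implies not C) and B) and (not E and (C iff B))): β-rule — branch into F ((A implies not C) and B)  //  F (not E and (C iff B)).
              branch 2.2.1.1 (add F ((A implies not C) and B)):
                F ((A implies not C) and B): β-rule — branch into F (A implies not C)  //  F B.
                  branch 2.2.1.1.1 (add F (A implies not C)):
                    F (A implies not C): α-rule — add T A, F not C.
                    ○ open, literals {A=1, B=1, C=1, D=1}.
                  branch 2.2.1.1.2 (add F B):
                    × closes — contains both B and not B.
              branch 2.2.1.2 (add F (not E and (C iff B))):
                F (not E and (C iff B)): β-rule — branch into F not E  //  F (C iff B).
                  branch 2.2.1.2.1 (add F not E):
                    ○ open, literals {B=1, C=1, D=1, E=1}.
                  branch 2.2.1.2.2 (add F (C iff B)):
                    F (C iff B): β-rule — branch into T C, F B  //  F C, T B.
                      branch 2.2.1.2.2.1 (add T C, F B):
                        × closes — contains both B and not B.
                      branch 2.2.1.2.2.2 (add F C, T B):
                        × closes — contains both C and not C.
          branch 2.2.2 (add F (C and D), F C):
            F (((A implies not C) and B) and (not E and (C iff B))): β-rule — branch into F ((A implies not C) and B)  //  F (not E and (C iff B)).
              branch 2.2.2.1 (add F ((A implies not C) and B)):
                F (C and D): β-rule — branch into F C  //  F D.
                  branch 2.2.2.1.1 (add F C):
                    F ((A implies not C) and B): β-rule — branch into F (A implies not C)  //  F B.
                      branch 2.2.2.1.1.1 (add F (A implies not C)):
                        F (A implies not C): α-rule — add T A, F not C.
                        × closes — contains both C and not C.
                      branch 2.2.2.1.1.2 (add F B):
                        × closes — contains both B and not B.
                  branch 2.2.2.1.2 (add F D):
                    F ((A implies not C) and B): β-rule — branch into F (A implies not C)  //  F B.
                      branch 2.2.2.1.2.1 (add F (A implies not C)):
                        F (A implies not C): α-rule — add T A, F not C.
                        × closes — contains both C and not C.
                      branch 2.2.2.1.2.2 (add F B):
                        × closes — contains both B and not B.
              branch 2.2.2.2 (add F (not E and (C iff B))):
                F (C and D): β-rule — branch into F C  //  F D.
                  branch 2.2.2.2.1 (add F C):
                    F (not E and (C iff B)): β-rule — branch into F not E  //  F (C iff B).
                      branch 2.2.2.2.1.1 (add F not E):
                        ○ open, literals {B=1, C=0, E=1}.
                      branch 2.2.2.2.1.2 (add F (C iff B)):
                        F (C iff B): β-rule — branch into T C, F B  //  F C, T B.
                          branch 2.2.2.2.1.2.1 (add T C, F B):
                            × closes — contains both C and not C.
                          branch 2.2.2.2.1.2.2 (add F C, T B):
                            ○ open, literals {B=1, C=0}.
                  branch 2.2.2.2.2 (add F D):
                    F (not E and (C iff B)): β-rule — branch into F not E  //  F (C iff B).
                      branch 2.2.2.2.2.1 (add F not E):
                        ○ open, literals {B=1, C=0, D=0, E=1}.
                      branch 2.2.2.2.2.2 (add F (C iff B)):
                        F (C iff B): β-rule — branch into T C, F B  //  F C, T B.
                          branch 2.2.2.2.2.2.1 (add T C, F B):
                            × closes — contains both C and not C.
                          branch 2.2.2.2.2.2.2 (add F C, T B):
                            ○ open, literals {B=1, C=0, D=0}.
13 branches closed, 9 open.
Each open branch fixes some atoms; the unmentioned ones are free. Counting distinct full assignments: branch {A=1, B=1, C=1, D=1} (E) contributes 2 new; branch {B=1, D=1, E=1} (C, A) contributes 3 new; branch {B=1, C=0, D=1} (A, E) contributes 2 new; branch {A=1, B=1, C=1, D=1} (E) contributes 0 new; branch {B=1, C=1, D=1, E=1} (A) contributes 0 new; branch {B=1, C=0, E=1} (D, A) contributes 2 new; branch {B=1, C=0} (D, A, E) contributes 2 new; branch {B=1, C=0, D=0, E=1} (A) contributes 0 new; branch {B=1, C=0, D=0} (A, E) contributes 0 new. Total: 11.

11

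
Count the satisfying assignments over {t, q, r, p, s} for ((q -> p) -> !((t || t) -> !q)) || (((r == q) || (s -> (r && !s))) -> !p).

23

Initial set: {(((q -> p) -> !((t || t) -> !q)) || (((r == q) || (s -> (r && !s))) -> !p))}.
(((q -> p) -> !((t || t) -> !q)) || (((r == q) || (s -> (r && !s))) -> !p)): β-rule — branch into ((q -> p) -> !((t || t) -> !q))  //  (((r == q) || (s -> (r && !s))) -> !p).
  branch 1 (add ((q -> p) -> !((t || t) -> !q))):
    ((q -> p) -> !((t || t) -> !q)): β-rule — branch into !(q -> p)  //  !((t || t) -> !q).
      branch 1.1 (add !(q -> p)):
        !(q -> p): α-rule — add q, !p.
        ○ open, literals {p=F, q=T}.
      branch 1.2 (add !((t || t) -> !q)):
        !((t || t) -> !q): α-rule — add (t || t), !!q.
        (t || t): β-rule — branch into t  //  t.
          branch 1.2.1 (add t):
            ○ open, literals {q=T, t=T}.
          branch 1.2.2 (add t):
            ○ open, literals {q=T, t=T}.
  branch 2 (add (((r == q) || (s -> (r && !s))) -> !p)):
    (((r == q) || (s -> (r && !s))) -> !p): β-rule — branch into !((r == q) || (s -> (r && !s)))  //  !p.
      branch 2.1 (add !((r == q) || (s -> (r && !s)))):
        !((r == q) || (s -> (r && !s))): α-rule — add !(r == q), !(s -> (r && !s)).
        !(s -> (r && !s)): α-rule — add s, !(r && !s).
        !(r == q): β-rule — branch into r, !q  //  !r, q.
          branch 2.1.1 (add r, !q):
            !(r && !s): β-rule — branch into !r  //  !!s.
              branch 2.1.1.1 (add !r):
                × closes — contains both r and !r.
              branch 2.1.1.2 (add !!s):
                ○ open, literals {q=F, r=T, s=T}.
          branch 2.1.2 (add !r, q):
            !(r && !s): β-rule — branch into !r  //  !!s.
              branch 2.1.2.1 (add !r):
                ○ open, literals {q=T, r=F, s=T}.
              branch 2.1.2.2 (add !!s):
                ○ open, literals {q=T, r=F, s=T}.
      branch 2.2 (add !p):
        ○ open, literals {p=F}.
1 branch closed, 7 open.
Each open branch fixes some atoms; the unmentioned ones are free. Counting distinct full assignments: branch {p=F, q=T} (t, r, s) contributes 8 new; branch {q=T, t=T} (r, p, s) contributes 4 new; branch {q=T, t=T} (r, p, s) contributes 0 new; branch {q=F, r=T, s=T} (t, p) contributes 4 new; branch {q=T, r=F, s=T} (t, p) contributes 1 new; branch {q=T, r=F, s=T} (t, p) contributes 0 new; branch {p=F} (t, q, r, s) contributes 6 new. Total: 23.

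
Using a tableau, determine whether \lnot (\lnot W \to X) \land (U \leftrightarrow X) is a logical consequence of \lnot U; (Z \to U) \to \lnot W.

No

Initial set: {T \lnot U; T ((Z \to U) \to \lnot W); F (\lnot (\lnot W \to X) \land (U \leftrightarrow X))}.
T ((Z \to U) \to \lnot W): β-rule — branch into F (Z \to U)  //  T \lnot W.
  branch 1 (add F (Z \to U)):
    F (Z \to U): α-rule — add T Z, F U.
    F (\lnot (\lnot W \to X) \land (U \leftrightarrow X)): β-rule — branch into F \lnot (\lnot W \to X)  //  F (U \leftrightarrow X).
      branch 1.1 (add F \lnot (\lnot W \to X)):
        F \lnot (\lnot W \to X): β-rule — branch into F \lnot W  //  T X.
          branch 1.1.1 (add F \lnot W):
            ○ open, literals {U=0, W=1, Z=1}.
          branch 1.1.2 (add T X):
            ○ open, literals {U=0, X=1, Z=1}.
      branch 1.2 (add F (U \leftrightarrow X)):
        F (U \leftrightarrow X): β-rule — branch into T U, F X  //  F U, T X.
          branch 1.2.1 (add T U, F X):
            × closes — contains both U and \lnot U.
          branch 1.2.2 (add F U, T X):
            ○ open, literals {U=0, X=1, Z=1}.
  branch 2 (add T \lnot W):
    F (\lnot (\lnot W \to X) \land (U \leftrightarrow X)): β-rule — branch into F \lnot (\lnot W \to X)  //  F (U \leftrightarrow X).
      branch 2.1 (add F \lnot (\lnot W \to X)):
        F \lnot (\lnot W \to X): β-rule — branch into F \lnot W  //  T X.
          branch 2.1.1 (add F \lnot W):
            × closes — contains both W and \lnot W.
          branch 2.1.2 (add T X):
            ○ open, literals {U=0, W=0, X=1}.
      branch 2.2 (add F (U \leftrightarrow X)):
        F (U \leftrightarrow X): β-rule — branch into T U, F X  //  F U, T X.
          branch 2.2.1 (add T U, F X):
            × closes — contains both U and \lnot U.
          branch 2.2.2 (add F U, T X):
            ○ open, literals {U=0, W=0, X=1}.
3 branches closed, 5 open.
An open branch gives a countermodel: U=0, W=1, Z=1 (unmentioned atoms arbitrary); the premises hold there but the conclusion fails.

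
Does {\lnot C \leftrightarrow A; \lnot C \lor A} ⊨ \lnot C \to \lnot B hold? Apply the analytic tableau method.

No

Initial set: {T (\lnot C \leftrightarrow A); T (\lnot C \lor A); F (\lnot C \to \lnot B)}.
F (\lnot C \to \lnot B): α-rule — add T \lnot C, F \lnot B.
T (\lnot C \leftrightarrow A): β-rule — branch into T \lnot C, T A  //  F \lnot C, F A.
  branch 1 (add T \lnot C, T A):
    T (\lnot C \lor A): β-rule — branch into T \lnot C  //  T A.
      branch 1.1 (add T \lnot C):
        ○ open, literals {A=true, B=true, C=false}.
      branch 1.2 (add T A):
        ○ open, literals {A=true, B=true, C=false}.
  branch 2 (add F \lnot C, F A):
    × closes — contains both C and \lnot C.
1 branch closed, 2 open.
An open branch gives a countermodel: A=true, B=true, C=false (unmentioned atoms arbitrary); the premises hold there but the conclusion fails.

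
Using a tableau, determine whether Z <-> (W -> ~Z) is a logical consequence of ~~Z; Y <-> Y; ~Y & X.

Initial set: {T ~~Z; T (Y <-> Y); T (~Y & X); F (Z <-> (W -> ~Z))}.
T ~~Z: drop double negation, giving T Z.
T (~Y & X): α-rule — add T ~Y, T X.
T (Y <-> Y): β-rule — branch into T Y, T Y  //  F Y, F Y.
  branch 1 (add T Y, T Y):
    × closes — contains both Y and ~Y.
  branch 2 (add F Y, F Y):
    F (Z <-> (W -> ~Z)): β-rule — branch into T Z, F (W -> ~Z)  //  F Z, T (W -> ~Z).
      branch 2.1 (add T Z, F (W -> ~Z)):
        F (W -> ~Z): α-rule — add T W, F ~Z.
        ○ open, literals {W=true, X=true, Y=false, Z=true}.
      branch 2.2 (add F Z, T (W -> ~Z)):
        × closes — contains both Z and ~Z.
2 branches closed, 1 open.
An open branch gives a countermodel: W=true, X=true, Y=false, Z=true (unmentioned atoms arbitrary); the premises hold there but the conclusion fails.

No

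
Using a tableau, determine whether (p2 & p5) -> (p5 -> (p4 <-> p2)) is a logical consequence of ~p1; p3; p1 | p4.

Yes

Initial set: {~p1; p3; (p1 | p4); ~((p2 & p5) -> (p5 -> (p4 <-> p2)))}.
~((p2 & p5) -> (p5 -> (p4 <-> p2))): α-rule — add (p2 & p5), ~(p5 -> (p4 <-> p2)).
(p2 & p5): α-rule — add p2, p5.
~(p5 -> (p4 <-> p2)): α-rule — add p5, ~(p4 <-> p2).
(p1 | p4): β-rule — branch into p1  //  p4.
  branch 1 (add p1):
    × closes — contains both p1 and ~p1.
  branch 2 (add p4):
    ~(p4 <-> p2): β-rule — branch into p4, ~p2  //  ~p4, p2.
      branch 2.1 (add p4, ~p2):
        × closes — contains both p2 and ~p2.
      branch 2.2 (add ~p4, p2):
        × closes — contains both p4 and ~p4.
All 3 branches close.
Every branch closed, so the premises entail the conclusion.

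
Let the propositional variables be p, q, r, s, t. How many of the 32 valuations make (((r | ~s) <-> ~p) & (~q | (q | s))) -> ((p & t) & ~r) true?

Initial set: {((((r | ~s) <-> ~p) & (~q | (q | s))) -> ((p & t) & ~r))}.
((((r | ~s) <-> ~p) & (~q | (q | s))) -> ((p & t) & ~r)): β-rule — branch into ~(((r | ~s) <-> ~p) & (~q | (q | s)))  //  ((p & t) & ~r).
  branch 1 (add ~(((r | ~s) <-> ~p) & (~q | (q | s)))):
    ~(((r | ~s) <-> ~p) & (~q | (q | s))): β-rule — branch into ~((r | ~s) <-> ~p)  //  ~(~q | (q | s)).
      branch 1.1 (add ~((r | ~s) <-> ~p)):
        ~((r | ~s) <-> ~p): β-rule — branch into (r | ~s), ~~p  //  ~(r | ~s), ~p.
          branch 1.1.1 (add (r | ~s), ~~p):
            (r | ~s): β-rule — branch into r  //  ~s.
              branch 1.1.1.1 (add r):
                ○ open, literals {p=1, r=1}.
              branch 1.1.1.2 (add ~s):
                ○ open, literals {p=1, s=0}.
          branch 1.1.2 (add ~(r | ~s), ~p):
            ~(r | ~s): α-rule — add ~r, ~~s.
            ○ open, literals {p=0, r=0, s=1}.
      branch 1.2 (add ~(~q | (q | s))):
        ~(~q | (q | s)): α-rule — add ~~q, ~(q | s).
        ~(q | s): α-rule — add ~q, ~s.
        × closes — contains both q and ~q.
  branch 2 (add ((p & t) & ~r)):
    ((p & t) & ~r): α-rule — add (p & t), ~r.
    (p & t): α-rule — add p, t.
    ○ open, literals {p=1, r=0, t=1}.
1 branch closed, 4 open.
Each open branch fixes some atoms; the unmentioned ones are free. Counting distinct full assignments: branch {p=1, r=1} (q, s, t) contributes 8 new; branch {p=1, s=0} (q, r, t) contributes 4 new; branch {p=0, r=0, s=1} (q, t) contributes 4 new; branch {p=1, r=0, t=1} (q, s) contributes 2 new. Total: 18.

18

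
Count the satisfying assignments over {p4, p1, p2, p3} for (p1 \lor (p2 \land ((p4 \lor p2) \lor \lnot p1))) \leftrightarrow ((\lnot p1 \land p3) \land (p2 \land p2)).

6

Initial set: {((p1 \lor (p2 \land ((p4 \lor p2) \lor \lnot p1))) \leftrightarrow ((\lnot p1 \land p3) \land (p2 \land p2)))}.
((p1 \lor (p2 \land ((p4 \lor p2) \lor \lnot p1))) \leftrightarrow ((\lnot p1 \land p3) \land (p2 \land p2))): β-rule — branch into (p1 \lor (p2 \land ((p4 \lor p2) \lor \lnot p1))), ((\lnot p1 \land p3) \land (p2 \land p2))  //  \lnot (p1 \lor (p2 \land ((p4 \lor p2) \lor \lnot p1))), \lnot ((\lnot p1 \land p3) \land (p2 \land p2)).
  branch 1 (add (p1 \lor (p2 \land ((p4 \lor p2) \lor \lnot p1))), ((\lnot p1 \land p3) \land (p2 \land p2))):
    ((\lnot p1 \land p3) \land (p2 \land p2)): α-rule — add (\lnot p1 \land p3), (p2 \land p2).
    (\lnot p1 \land p3): α-rule — add \lnot p1, p3.
    (p2 \land p2): α-rule — add p2, p2.
    (p1 \lor (p2 \land ((p4 \lor p2) \lor \lnot p1))): β-rule — branch into p1  //  (p2 \land ((p4 \lor p2) \lor \lnot p1)).
      branch 1.1 (add p1):
        × closes — contains both p1 and \lnot p1.
      branch 1.2 (add (p2 \land ((p4 \lor p2) \lor \lnot p1))):
        (p2 \land ((p4 \lor p2) \lor \lnot p1)): α-rule — add p2, ((p4 \lor p2) \lor \lnot p1).
        ((p4 \lor p2) \lor \lnot p1): β-rule — branch into (p4 \lor p2)  //  \lnot p1.
          branch 1.2.1 (add (p4 \lor p2)):
            (p4 \lor p2): β-rule — branch into p4  //  p2.
              branch 1.2.1.1 (add p4):
                ○ open, literals {p1=false, p2=true, p3=true, p4=true}.
              branch 1.2.1.2 (add p2):
                ○ open, literals {p1=false, p2=true, p3=true}.
          branch 1.2.2 (add \lnot p1):
            ○ open, literals {p1=false, p2=true, p3=true}.
  branch 2 (add \lnot (p1 \lor (p2 \land ((p4 \lor p2) \lor \lnot p1))), \lnot ((\lnot p1 \land p3) \land (p2 \land p2))):
    \lnot (p1 \lor (p2 \land ((p4 \lor p2) \lor \lnot p1))): α-rule — add \lnot p1, \lnot (p2 \land ((p4 \lor p2) \lor \lnot p1)).
    \lnot ((\lnot p1 \land p3) \land (p2 \land p2)): β-rule — branch into \lnot (\lnot p1 \land p3)  //  \lnot (p2 \land p2).
      branch 2.1 (add \lnot (\lnot p1 \land p3)):
        \lnot (p2 \land ((p4 \lor p2) \lor \lnot p1)): β-rule — branch into \lnot p2  //  \lnot ((p4 \lor p2) \lor \lnot p1).
          branch 2.1.1 (add \lnot p2):
            \lnot (\lnot p1 \land p3): β-rule — branch into \lnot \lnot p1  //  \lnot p3.
              branch 2.1.1.1 (add \lnot \lnot p1):
                × closes — contains both p1 and \lnot p1.
              branch 2.1.1.2 (add \lnot p3):
                ○ open, literals {p1=false, p2=false, p3=false}.
          branch 2.1.2 (add \lnot ((p4 \lor p2) \lor \lnot p1)):
            \lnot ((p4 \lor p2) \lor \lnot p1): α-rule — add \lnot (p4 \lor p2), \lnot \lnot p1.
            × closes — contains both p1 and \lnot p1.
      branch 2.2 (add \lnot (p2 \land p2)):
        \lnot (p2 \land ((p4 \lor p2) \lor \lnot p1)): β-rule — branch into \lnot p2  //  \lnot ((p4 \lor p2) \lor \lnot p1).
          branch 2.2.1 (add \lnot p2):
            \lnot (p2 \land p2): β-rule — branch into \lnot p2  //  \lnot p2.
              branch 2.2.1.1 (add \lnot p2):
                ○ open, literals {p1=false, p2=false}.
              branch 2.2.1.2 (add \lnot p2):
                ○ open, literals {p1=false, p2=false}.
          branch 2.2.2 (add \lnot ((p4 \lor p2) \lor \lnot p1)):
            \lnot ((p4 \lor p2) \lor \lnot p1): α-rule — add \lnot (p4 \lor p2), \lnot \lnot p1.
            × closes — contains both p1 and \lnot p1.
4 branches closed, 6 open.
Each open branch fixes some atoms; the unmentioned ones are free. Counting distinct full assignments: branch {p1=false, p2=true, p3=true, p4=true} (none free) contributes 1 new; branch {p1=false, p2=true, p3=true} (p4) contributes 1 new; branch {p1=false, p2=true, p3=true} (p4) contributes 0 new; branch {p1=false, p2=false, p3=false} (p4) contributes 2 new; branch {p1=false, p2=false} (p4, p3) contributes 2 new; branch {p1=false, p2=false} (p4, p3) contributes 0 new. Total: 6.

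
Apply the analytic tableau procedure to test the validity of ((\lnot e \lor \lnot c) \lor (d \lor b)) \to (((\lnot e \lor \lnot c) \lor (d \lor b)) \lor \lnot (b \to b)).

Valid

Assume the negation and expand:
Initial set: {\lnot (((\lnot e \lor \lnot c) \lor (d \lor b)) \to (((\lnot e \lor \lnot c) \lor (d \lor b)) \lor \lnot (b \to b)))}.
\lnot (((\lnot e \lor \lnot c) \lor (d \lor b)) \to (((\lnot e \lor \lnot c) \lor (d \lor b)) \lor \lnot (b \to b))): α-rule — add ((\lnot e \lor \lnot c) \lor (d \lor b)), \lnot (((\lnot e \lor \lnot c) \lor (d \lor b)) \lor \lnot (b \to b)).
\lnot (((\lnot e \lor \lnot c) \lor (d \lor b)) \lor \lnot (b \to b)): α-rule — add \lnot ((\lnot e \lor \lnot c) \lor (d \lor b)), \lnot \lnot (b \to b).
\lnot ((\lnot e \lor \lnot c) \lor (d \lor b)): α-rule — add \lnot (\lnot e \lor \lnot c), \lnot (d \lor b).
\lnot (\lnot e \lor \lnot c): α-rule — add \lnot \lnot e, \lnot \lnot c.
\lnot (d \lor b): α-rule — add \lnot d, \lnot b.
((\lnot e \lor \lnot c) \lor (d \lor b)): β-rule — branch into (\lnot e \lor \lnot c)  //  (d \lor b).
  branch 1 (add (\lnot e \lor \lnot c)):
    \lnot \lnot (b \to b): β-rule — branch into \lnot b  //  b.
      branch 1.1 (add \lnot b):
        (\lnot e \lor \lnot c): β-rule — branch into \lnot e  //  \lnot c.
          branch 1.1.1 (add \lnot e):
            × closes — contains both e and \lnot e.
          branch 1.1.2 (add \lnot c):
            × closes — contains both c and \lnot c.
      branch 1.2 (add b):
        × closes — contains both b and \lnot b.
  branch 2 (add (d \lor b)):
    \lnot \lnot (b \to b): β-rule — branch into \lnot b  //  b.
      branch 2.1 (add \lnot b):
        (d \lor b): β-rule — branch into d  //  b.
          branch 2.1.1 (add d):
            × closes — contains both d and \lnot d.
          branch 2.1.2 (add b):
            × closes — contains both b and \lnot b.
      branch 2.2 (add b):
        × closes — contains both b and \lnot b.
All 6 branches close.
Every branch closed, so the negation is unsatisfiable and the formula is valid.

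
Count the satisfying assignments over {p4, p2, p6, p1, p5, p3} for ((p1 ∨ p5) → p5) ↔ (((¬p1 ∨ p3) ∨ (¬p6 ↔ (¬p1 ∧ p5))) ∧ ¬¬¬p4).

32

Initial set: {(((p1 ∨ p5) → p5) ↔ (((¬p1 ∨ p3) ∨ (¬p6 ↔ (¬p1 ∧ p5))) ∧ ¬¬¬p4))}.
(((p1 ∨ p5) → p5) ↔ (((¬p1 ∨ p3) ∨ (¬p6 ↔ (¬p1 ∧ p5))) ∧ ¬¬¬p4)): β-rule — branch into ((p1 ∨ p5) → p5), (((¬p1 ∨ p3) ∨ (¬p6 ↔ (¬p1 ∧ p5))) ∧ ¬¬¬p4)  //  ¬((p1 ∨ p5) → p5), ¬(((¬p1 ∨ p3) ∨ (¬p6 ↔ (¬p1 ∧ p5))) ∧ ¬¬¬p4).
  branch 1 (add ((p1 ∨ p5) → p5), (((¬p1 ∨ p3) ∨ (¬p6 ↔ (¬p1 ∧ p5))) ∧ ¬¬¬p4)):
    (((¬p1 ∨ p3) ∨ (¬p6 ↔ (¬p1 ∧ p5))) ∧ ¬¬¬p4): α-rule — add ((¬p1 ∨ p3) ∨ (¬p6 ↔ (¬p1 ∧ p5))), ¬¬¬p4.
    ¬¬¬p4: drop double negation, giving ¬p4.
    ((p1 ∨ p5) → p5): β-rule — branch into ¬(p1 ∨ p5)  //  p5.
      branch 1.1 (add ¬(p1 ∨ p5)):
        ¬(p1 ∨ p5): α-rule — add ¬p1, ¬p5.
        ((¬p1 ∨ p3) ∨ (¬p6 ↔ (¬p1 ∧ p5))): β-rule — branch into (¬p1 ∨ p3)  //  (¬p6 ↔ (¬p1 ∧ p5)).
          branch 1.1.1 (add (¬p1 ∨ p3)):
            (¬p1 ∨ p3): β-rule — branch into ¬p1  //  p3.
              branch 1.1.1.1 (add ¬p1):
                ○ open, literals {p1=0, p4=0, p5=0}.
              branch 1.1.1.2 (add p3):
                ○ open, literals {p1=0, p3=1, p4=0, p5=0}.
          branch 1.1.2 (add (¬p6 ↔ (¬p1 ∧ p5))):
            (¬p6 ↔ (¬p1 ∧ p5)): β-rule — branch into ¬p6, (¬p1 ∧ p5)  //  ¬¬p6, ¬(¬p1 ∧ p5).
              branch 1.1.2.1 (add ¬p6, (¬p1 ∧ p5)):
                (¬p1 ∧ p5): α-rule — add ¬p1, p5.
                × closes — contains both p5 and ¬p5.
              branch 1.1.2.2 (add ¬¬p6, ¬(¬p1 ∧ p5)):
                ¬(¬p1 ∧ p5): β-rule — branch into ¬¬p1  //  ¬p5.
                  branch 1.1.2.2.1 (add ¬¬p1):
                    × closes — contains both p1 and ¬p1.
                  branch 1.1.2.2.2 (add ¬p5):
                    ○ open, literals {p1=0, p4=0, p5=0, p6=1}.
      branch 1.2 (add p5):
        ((¬p1 ∨ p3) ∨ (¬p6 ↔ (¬p1 ∧ p5))): β-rule — branch into (¬p1 ∨ p3)  //  (¬p6 ↔ (¬p1 ∧ p5)).
          branch 1.2.1 (add (¬p1 ∨ p3)):
            (¬p1 ∨ p3): β-rule — branch into ¬p1  //  p3.
              branch 1.2.1.1 (add ¬p1):
                ○ open, literals {p1=0, p4=0, p5=1}.
              branch 1.2.1.2 (add p3):
                ○ open, literals {p3=1, p4=0, p5=1}.
          branch 1.2.2 (add (¬p6 ↔ (¬p1 ∧ p5))):
            (¬p6 ↔ (¬p1 ∧ p5)): β-rule — branch into ¬p6, (¬p1 ∧ p5)  //  ¬¬p6, ¬(¬p1 ∧ p5).
              branch 1.2.2.1 (add ¬p6, (¬p1 ∧ p5)):
                (¬p1 ∧ p5): α-rule — add ¬p1, p5.
                ○ open, literals {p1=0, p4=0, p5=1, p6=0}.
              branch 1.2.2.2 (add ¬¬p6, ¬(¬p1 ∧ p5)):
                ¬(¬p1 ∧ p5): β-rule — branch into ¬¬p1  //  ¬p5.
                  branch 1.2.2.2.1 (add ¬¬p1):
                    ○ open, literals {p1=1, p4=0, p5=1, p6=1}.
                  branch 1.2.2.2.2 (add ¬p5):
                    × closes — contains both p5 and ¬p5.
  branch 2 (add ¬((p1 ∨ p5) → p5), ¬(((¬p1 ∨ p3) ∨ (¬p6 ↔ (¬p1 ∧ p5))) ∧ ¬¬¬p4)):
    ¬((p1 ∨ p5) → p5): α-rule — add (p1 ∨ p5), ¬p5.
    ¬(((¬p1 ∨ p3) ∨ (¬p6 ↔ (¬p1 ∧ p5))) ∧ ¬¬¬p4): β-rule — branch into ¬((¬p1 ∨ p3) ∨ (¬p6 ↔ (¬p1 ∧ p5)))  //  ¬¬¬¬p4.
      branch 2.1 (add ¬((¬p1 ∨ p3) ∨ (¬p6 ↔ (¬p1 ∧ p5)))):
        ¬((¬p1 ∨ p3) ∨ (¬p6 ↔ (¬p1 ∧ p5))): α-rule — add ¬(¬p1 ∨ p3), ¬(¬p6 ↔ (¬p1 ∧ p5)).
        ¬(¬p1 ∨ p3): α-rule — add ¬¬p1, ¬p3.
        (p1 ∨ p5): β-rule — branch into p1  //  p5.
          branch 2.1.1 (add p1):
            ¬(¬p6 ↔ (¬p1 ∧ p5)): β-rule — branch into ¬p6, ¬(¬p1 ∧ p5)  //  ¬¬p6, (¬p1 ∧ p5).
              branch 2.1.1.1 (add ¬p6, ¬(¬p1 ∧ p5)):
                ¬(¬p1 ∧ p5): β-rule — branch into ¬¬p1  //  ¬p5.
                  branch 2.1.1.1.1 (add ¬¬p1):
                    ○ open, literals {p1=1, p3=0, p5=0, p6=0}.
                  branch 2.1.1.1.2 (add ¬p5):
                    ○ open, literals {p1=1, p3=0, p5=0, p6=0}.
              branch 2.1.1.2 (add ¬¬p6, (¬p1 ∧ p5)):
                (¬p1 ∧ p5): α-rule — add ¬p1, p5.
                × closes — contains both p1 and ¬p1.
          branch 2.1.2 (add p5):
            × closes — contains both p5 and ¬p5.
      branch 2.2 (add ¬¬¬¬p4):
        ¬¬¬¬p4: drop double negation, giving ¬¬p4.
        (p1 ∨ p5): β-rule — branch into p1  //  p5.
          branch 2.2.1 (add p1):
            ○ open, literals {p1=1, p4=1, p5=0}.
          branch 2.2.2 (add p5):
            × closes — contains both p5 and ¬p5.
6 branches closed, 10 open.
Each open branch fixes some atoms; the unmentioned ones are free. Counting distinct full assignments: branch {p1=0, p4=0, p5=0} (p2, p6, p3) contributes 8 new; branch {p1=0, p3=1, p4=0, p5=0} (p2, p6) contributes 0 new; branch {p1=0, p4=0, p5=0, p6=1} (p2, p3) contributes 0 new; branch {p1=0, p4=0, p5=1} (p2, p6, p3) contributes 8 new; branch {p3=1, p4=0, p5=1} (p2, p6, p1) contributes 4 new; branch {p1=0, p4=0, p5=1, p6=0} (p2, p3) contributes 0 new; branch {p1=1, p4=0, p5=1, p6=1} (p2, p3) contributes 2 new; branch {p1=1, p3=0, p5=0, p6=0} (p4, p2) contributes 4 new; branch {p1=1, p3=0, p5=0, p6=0} (p4, p2) contributes 0 new; branch {p1=1, p4=1, p5=0} (p2, p6, p3) contributes 6 new. Total: 32.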